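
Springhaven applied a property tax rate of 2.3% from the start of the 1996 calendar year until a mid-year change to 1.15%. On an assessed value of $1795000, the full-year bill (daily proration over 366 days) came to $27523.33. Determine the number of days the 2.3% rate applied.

122 days

Let d = days at the first rate; then 366 − d days at the second rate.
$1795000 × [2.3%·d + 1.15%·(366−d)] / 366 = $27523.33
Solving gives d = 122, so the new rate took effect on 2 May 1996.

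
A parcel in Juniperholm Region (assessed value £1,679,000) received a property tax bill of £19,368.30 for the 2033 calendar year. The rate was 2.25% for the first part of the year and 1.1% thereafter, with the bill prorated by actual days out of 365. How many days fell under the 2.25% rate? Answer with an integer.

17 days

Let d = days at the first rate; then 365 − d days at the second rate.
£1,679,000 × [2.25%·d + 1.1%·(365−d)] / 365 = £19,368.30
Solving gives d = 17, so the new rate took effect on 18 January 2033.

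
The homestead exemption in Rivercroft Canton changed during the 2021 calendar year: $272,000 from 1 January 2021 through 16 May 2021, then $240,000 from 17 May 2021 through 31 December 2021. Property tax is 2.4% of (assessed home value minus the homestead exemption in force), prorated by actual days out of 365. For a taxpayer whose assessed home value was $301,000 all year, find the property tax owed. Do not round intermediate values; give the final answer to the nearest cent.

$1,177.84

1 January – 16 May 2021: 136 days, exemption $272,000 → ($301,000 − $272,000) × 2.4% × 136/365 = $259.3315
17 May – 31 December 2021: 229 days, exemption $240,000 → ($301,000 − $240,000) × 2.4% × 229/365 = $918.5096
Total = $1,177.8411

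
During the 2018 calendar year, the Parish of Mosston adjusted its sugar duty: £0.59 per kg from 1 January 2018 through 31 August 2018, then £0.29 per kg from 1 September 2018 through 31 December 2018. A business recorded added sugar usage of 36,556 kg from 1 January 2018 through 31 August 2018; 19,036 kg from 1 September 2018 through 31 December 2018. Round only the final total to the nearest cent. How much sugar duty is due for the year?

1 January – 31 August 2018: 36,556 kg at £0.59/kg → £21,568.04
1 September – 31 December 2018: 19,036 kg at £0.29/kg → £5,520.44

£27,088.48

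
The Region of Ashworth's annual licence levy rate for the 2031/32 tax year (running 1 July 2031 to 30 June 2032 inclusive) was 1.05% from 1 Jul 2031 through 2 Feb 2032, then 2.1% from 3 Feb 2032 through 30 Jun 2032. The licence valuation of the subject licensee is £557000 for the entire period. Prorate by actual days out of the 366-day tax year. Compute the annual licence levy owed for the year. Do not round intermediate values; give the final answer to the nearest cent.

1 Jul 2031 – 2 Feb 2032: 217 days at 1.05% → £557000 × 1.05% × 217/366 = £3467.5533
3 Feb – 30 Jun 2032: 149 days at 2.1% → £557000 × 2.1% × 149/366 = £4761.8934
Total = £8229.4467

£8229.45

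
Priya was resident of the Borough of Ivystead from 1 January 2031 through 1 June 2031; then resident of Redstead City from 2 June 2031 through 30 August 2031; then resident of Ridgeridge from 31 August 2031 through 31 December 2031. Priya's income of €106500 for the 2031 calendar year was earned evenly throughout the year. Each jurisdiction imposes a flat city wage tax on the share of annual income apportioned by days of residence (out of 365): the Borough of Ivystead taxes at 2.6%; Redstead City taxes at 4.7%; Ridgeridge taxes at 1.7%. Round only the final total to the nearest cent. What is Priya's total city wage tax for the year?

€2997.46

The Borough of Ivystead, 1 January – 1 June 2031: 152 days → €106500 × 2.6% × 152/365 = €1153.1178
Redstead City, 2 June – 30 August 2031: 90 days → €106500 × 4.7% × 90/365 = €1234.2329
Ridgeridge, 31 August – 31 December 2031: 123 days → €106500 × 1.7% × 123/365 = €610.1137
Total = €2997.4644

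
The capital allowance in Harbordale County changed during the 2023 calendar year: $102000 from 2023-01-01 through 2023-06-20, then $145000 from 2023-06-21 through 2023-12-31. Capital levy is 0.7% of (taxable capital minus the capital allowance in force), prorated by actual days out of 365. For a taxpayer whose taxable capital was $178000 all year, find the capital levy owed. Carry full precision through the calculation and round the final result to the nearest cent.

2023-01-01 to 2023-06-20: 171 days, exemption $102000 → ($178000 − $102000) × 0.7% × 171/365 = $249.2384
2023-06-21 to 2023-12-31: 194 days, exemption $145000 → ($178000 − $145000) × 0.7% × 194/365 = $122.7781
Total = $372.0164

$372.02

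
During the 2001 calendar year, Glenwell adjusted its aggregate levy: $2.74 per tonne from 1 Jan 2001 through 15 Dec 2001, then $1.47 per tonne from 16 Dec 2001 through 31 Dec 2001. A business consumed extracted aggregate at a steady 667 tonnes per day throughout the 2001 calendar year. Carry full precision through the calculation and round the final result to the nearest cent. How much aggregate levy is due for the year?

$653513.26

1 Jan – 15 Dec 2001: 349 days × 667 tonnes/day = 232,783 tonnes at $2.74/tonne → $637825.42
16 Dec – 31 Dec 2001: 16 days × 667 tonnes/day = 10,672 tonnes at $1.47/tonne → $15687.84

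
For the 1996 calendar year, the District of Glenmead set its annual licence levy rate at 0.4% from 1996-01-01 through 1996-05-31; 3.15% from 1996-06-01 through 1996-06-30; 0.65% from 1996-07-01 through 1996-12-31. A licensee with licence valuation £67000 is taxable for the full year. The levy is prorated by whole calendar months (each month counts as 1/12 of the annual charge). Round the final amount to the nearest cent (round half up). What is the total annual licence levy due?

£505.29

1996-01-01 to 1996-05-31: 5 months at 0.4% → £67000 × 0.4% × 5/12 = £111.6667
1996-06-01 to 1996-06-30: 1 month at 3.15% → £67000 × 3.15% × 1/12 = £175.8750
1996-07-01 to 1996-12-31: 6 months at 0.65% → £67000 × 0.65% × 6/12 = £217.7500
Total = £505.2917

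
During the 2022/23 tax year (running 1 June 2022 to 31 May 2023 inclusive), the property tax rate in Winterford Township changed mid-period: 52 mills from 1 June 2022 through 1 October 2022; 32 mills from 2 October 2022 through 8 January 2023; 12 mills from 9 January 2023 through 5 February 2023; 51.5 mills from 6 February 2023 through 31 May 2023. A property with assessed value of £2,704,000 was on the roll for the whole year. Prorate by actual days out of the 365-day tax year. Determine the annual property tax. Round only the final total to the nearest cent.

£117,216.55

1 June – 1 October 2022: 123 days at 52 mills → £2,704,000 × 5.2% × 123/365 = £47,382.9699
2 October 2022 – 8 January 2023: 99 days at 32 mills → £2,704,000 × 3.2% × 99/365 = £23,469.2384
9 January – 5 February 2023: 28 days at 12 mills → £2,704,000 × 1.2% × 28/365 = £2,489.1616
6 February – 31 May 2023: 115 days at 51.5 mills → £2,704,000 × 5.15% × 115/365 = £43,875.1781
Total = £117,216.5479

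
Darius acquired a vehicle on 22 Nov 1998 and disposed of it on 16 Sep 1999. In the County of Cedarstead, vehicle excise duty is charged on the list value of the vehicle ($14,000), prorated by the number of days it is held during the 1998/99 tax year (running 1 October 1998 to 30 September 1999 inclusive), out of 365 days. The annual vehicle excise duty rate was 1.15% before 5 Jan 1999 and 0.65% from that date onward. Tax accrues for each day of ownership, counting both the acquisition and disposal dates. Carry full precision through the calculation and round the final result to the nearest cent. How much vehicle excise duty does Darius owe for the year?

22 Nov 1998 – 4 Jan 1999: 44 days at 1.15% → $14,000 × 1.15% × 44/365 = $19.4082
5 Jan – 16 Sep 1999: 255 days at 0.65% → $14,000 × 0.65% × 255/365 = $63.5753
Total = $82.9836

$82.98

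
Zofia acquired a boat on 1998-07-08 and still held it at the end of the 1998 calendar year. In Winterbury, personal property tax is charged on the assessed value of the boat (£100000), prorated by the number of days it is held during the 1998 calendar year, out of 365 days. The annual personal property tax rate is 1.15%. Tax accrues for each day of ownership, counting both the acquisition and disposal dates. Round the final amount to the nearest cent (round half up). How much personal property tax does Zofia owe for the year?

Days held (1998-07-08 to 1998-12-31): 177 out of 365
Tax = £100000 × 1.15% × 177/365 = £557.6712

£557.67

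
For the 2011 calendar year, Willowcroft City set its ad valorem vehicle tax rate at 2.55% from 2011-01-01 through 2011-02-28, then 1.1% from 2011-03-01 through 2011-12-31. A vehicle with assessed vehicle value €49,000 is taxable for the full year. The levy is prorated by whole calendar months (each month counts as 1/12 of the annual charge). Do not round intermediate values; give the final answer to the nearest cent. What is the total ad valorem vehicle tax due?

€657.42

2011-01-01 to 2011-02-28: 2 months at 2.55% → €49,000 × 2.55% × 2/12 = €208.2500
2011-03-01 to 2011-12-31: 10 months at 1.1% → €49,000 × 1.1% × 10/12 = €449.1667
Total = €657.4167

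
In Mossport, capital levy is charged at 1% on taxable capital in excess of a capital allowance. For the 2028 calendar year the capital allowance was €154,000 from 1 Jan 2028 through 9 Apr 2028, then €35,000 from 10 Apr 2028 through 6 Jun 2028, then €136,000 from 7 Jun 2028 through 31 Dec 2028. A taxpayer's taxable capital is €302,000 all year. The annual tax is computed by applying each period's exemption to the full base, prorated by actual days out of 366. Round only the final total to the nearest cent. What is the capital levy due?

€1,770.87

1 Jan – 9 Apr 2028: 100 days, exemption €154,000 → (€302,000 − €154,000) × 1% × 100/366 = €404.3716
10 Apr – 6 Jun 2028: 58 days, exemption €35,000 → (€302,000 − €35,000) × 1% × 58/366 = €423.1148
7 Jun – 31 Dec 2028: 208 days, exemption €136,000 → (€302,000 − €136,000) × 1% × 208/366 = €943.3880
Total = €1,770.8743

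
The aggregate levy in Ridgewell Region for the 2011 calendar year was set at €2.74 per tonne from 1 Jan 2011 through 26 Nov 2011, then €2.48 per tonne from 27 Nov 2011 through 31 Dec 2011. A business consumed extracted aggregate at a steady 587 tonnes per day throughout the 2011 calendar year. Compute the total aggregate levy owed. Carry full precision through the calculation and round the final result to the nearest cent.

€581,717.00

1 Jan – 26 Nov 2011: 330 days × 587 tonnes/day = 193,710 tonnes at €2.74/tonne → €530,765.40
27 Nov – 31 Dec 2011: 35 days × 587 tonnes/day = 20,545 tonnes at €2.48/tonne → €50,951.60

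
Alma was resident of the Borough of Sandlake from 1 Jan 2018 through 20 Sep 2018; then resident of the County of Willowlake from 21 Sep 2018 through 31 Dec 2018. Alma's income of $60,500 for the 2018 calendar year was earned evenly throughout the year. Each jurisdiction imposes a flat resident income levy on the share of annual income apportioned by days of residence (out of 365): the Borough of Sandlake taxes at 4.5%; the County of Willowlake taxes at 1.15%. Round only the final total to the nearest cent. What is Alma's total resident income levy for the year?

$2,156.12

The Borough of Sandlake, 1 Jan – 20 Sep 2018: 263 days → $60,500 × 4.5% × 263/365 = $1,961.6918
The County of Willowlake, 21 Sep – 31 Dec 2018: 102 days → $60,500 × 1.15% × 102/365 = $194.4288
Total = $2,156.1205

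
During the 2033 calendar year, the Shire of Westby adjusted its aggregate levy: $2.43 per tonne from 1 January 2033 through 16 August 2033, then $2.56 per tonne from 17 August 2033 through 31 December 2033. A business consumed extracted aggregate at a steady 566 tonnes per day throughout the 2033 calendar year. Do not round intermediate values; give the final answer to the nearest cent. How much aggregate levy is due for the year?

1 January – 16 August 2033: 228 days × 566 tonnes/day = 129,048 tonnes at $2.43/tonne → $313,586.64
17 August – 31 December 2033: 137 days × 566 tonnes/day = 77,542 tonnes at $2.56/tonne → $198,507.52

$512,094.16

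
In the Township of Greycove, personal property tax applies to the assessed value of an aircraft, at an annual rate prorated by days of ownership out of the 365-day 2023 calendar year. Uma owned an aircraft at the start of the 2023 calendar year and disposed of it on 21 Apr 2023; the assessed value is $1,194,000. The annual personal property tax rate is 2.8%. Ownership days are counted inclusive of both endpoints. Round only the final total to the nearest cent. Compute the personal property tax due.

$10,166.99

Days held (1 Jan – 21 Apr 2023): 111 out of 365
Tax = $1,194,000 × 2.8% × 111/365 = $10,166.9918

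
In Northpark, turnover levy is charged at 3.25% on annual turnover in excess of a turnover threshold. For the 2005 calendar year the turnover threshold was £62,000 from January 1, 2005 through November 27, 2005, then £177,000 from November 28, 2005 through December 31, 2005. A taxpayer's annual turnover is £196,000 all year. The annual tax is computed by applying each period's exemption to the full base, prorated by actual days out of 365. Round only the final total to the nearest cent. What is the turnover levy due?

January 1 – November 27, 2005: 331 days, exemption £62,000 → (£196,000 − £62,000) × 3.25% × 331/365 = £3,949.3288
November 28 – December 31, 2005: 34 days, exemption £177,000 → (£196,000 − £177,000) × 3.25% × 34/365 = £57.5205
Total = £4,006.8493

£4,006.85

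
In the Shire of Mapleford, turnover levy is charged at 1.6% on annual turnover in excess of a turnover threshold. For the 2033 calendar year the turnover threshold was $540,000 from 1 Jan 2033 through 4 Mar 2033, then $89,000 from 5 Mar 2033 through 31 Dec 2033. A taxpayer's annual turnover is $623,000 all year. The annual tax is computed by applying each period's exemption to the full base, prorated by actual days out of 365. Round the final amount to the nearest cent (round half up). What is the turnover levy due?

$7,298.50

1 Jan – 4 Mar 2033: 63 days, exemption $540,000 → ($623,000 − $540,000) × 1.6% × 63/365 = $229.2164
5 Mar – 31 Dec 2033: 302 days, exemption $89,000 → ($623,000 − $89,000) × 1.6% × 302/365 = $7,069.2822
Total = $7,298.4986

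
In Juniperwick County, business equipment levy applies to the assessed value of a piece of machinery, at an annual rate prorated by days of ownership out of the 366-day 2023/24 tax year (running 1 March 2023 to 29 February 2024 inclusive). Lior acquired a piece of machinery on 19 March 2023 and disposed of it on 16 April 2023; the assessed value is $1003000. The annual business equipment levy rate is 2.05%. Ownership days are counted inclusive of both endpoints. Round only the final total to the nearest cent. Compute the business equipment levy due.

Days held (19 March – 16 April 2023): 29 out of 366
Tax = $1003000 × 2.05% × 29/366 = $1629.1899

$1629.19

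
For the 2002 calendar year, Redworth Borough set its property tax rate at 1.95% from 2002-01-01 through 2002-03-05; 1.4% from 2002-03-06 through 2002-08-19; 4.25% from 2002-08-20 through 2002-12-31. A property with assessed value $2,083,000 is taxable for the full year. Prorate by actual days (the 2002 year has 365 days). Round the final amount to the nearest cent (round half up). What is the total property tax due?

2002-01-01 to 2002-03-05: 64 days at 1.95% → $2,083,000 × 1.95% × 64/365 = $7,122.1479
2002-03-06 to 2002-08-19: 167 days at 1.4% → $2,083,000 × 1.4% × 167/365 = $13,342.6137
2002-08-20 to 2002-12-31: 134 days at 4.25% → $2,083,000 × 4.25% × 134/365 = $32,500.5068
Total = $52,965.2685

$52,965.27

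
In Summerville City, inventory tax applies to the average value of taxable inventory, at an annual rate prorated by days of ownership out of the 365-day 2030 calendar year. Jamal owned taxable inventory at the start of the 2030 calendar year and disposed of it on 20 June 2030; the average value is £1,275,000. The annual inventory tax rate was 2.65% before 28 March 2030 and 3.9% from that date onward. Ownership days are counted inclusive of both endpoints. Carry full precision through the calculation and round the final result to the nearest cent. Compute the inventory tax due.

1 January – 27 March 2030: 86 days at 2.65% → £1,275,000 × 2.65% × 86/365 = £7,960.8904
28 March – 20 June 2030: 85 days at 3.9% → £1,275,000 × 3.9% × 85/365 = £11,579.7945
Total = £19,540.6849

£19,540.68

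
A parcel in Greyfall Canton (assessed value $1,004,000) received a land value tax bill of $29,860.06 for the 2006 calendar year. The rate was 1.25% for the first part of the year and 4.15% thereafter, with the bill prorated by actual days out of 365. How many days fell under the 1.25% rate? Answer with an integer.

148 days

Let d = days at the first rate; then 365 − d days at the second rate.
$1,004,000 × [1.25%·d + 4.15%·(365−d)] / 365 = $29,860.06
Solving gives d = 148, so the new rate took effect on 29 May 2006.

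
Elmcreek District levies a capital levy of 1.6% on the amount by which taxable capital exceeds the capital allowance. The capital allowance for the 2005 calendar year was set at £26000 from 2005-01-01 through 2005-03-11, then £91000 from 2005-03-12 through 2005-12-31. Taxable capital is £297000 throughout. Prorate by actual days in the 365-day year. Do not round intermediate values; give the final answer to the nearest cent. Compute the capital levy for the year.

2005-01-01 to 2005-03-11: 70 days, exemption £26000 → (£297000 − £26000) × 1.6% × 70/365 = £831.5616
2005-03-12 to 2005-12-31: 295 days, exemption £91000 → (£297000 − £91000) × 1.6% × 295/365 = £2663.8904
Total = £3495.4521

£3495.45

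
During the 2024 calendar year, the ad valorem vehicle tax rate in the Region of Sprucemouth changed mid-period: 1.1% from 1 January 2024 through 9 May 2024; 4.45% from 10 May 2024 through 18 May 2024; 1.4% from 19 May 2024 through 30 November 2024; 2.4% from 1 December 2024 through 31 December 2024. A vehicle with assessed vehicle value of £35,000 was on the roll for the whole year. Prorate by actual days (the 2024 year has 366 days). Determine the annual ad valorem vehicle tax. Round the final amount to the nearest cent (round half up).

£508.60

1 January – 9 May 2024: 130 days at 1.1% → £35,000 × 1.1% × 130/366 = £136.7486
10 May – 18 May 2024: 9 days at 4.45% → £35,000 × 4.45% × 9/366 = £38.2992
19 May – 30 November 2024: 196 days at 1.4% → £35,000 × 1.4% × 196/366 = £262.4044
1 December – 31 December 2024: 31 days at 2.4% → £35,000 × 2.4% × 31/366 = £71.1475
Total = £508.5997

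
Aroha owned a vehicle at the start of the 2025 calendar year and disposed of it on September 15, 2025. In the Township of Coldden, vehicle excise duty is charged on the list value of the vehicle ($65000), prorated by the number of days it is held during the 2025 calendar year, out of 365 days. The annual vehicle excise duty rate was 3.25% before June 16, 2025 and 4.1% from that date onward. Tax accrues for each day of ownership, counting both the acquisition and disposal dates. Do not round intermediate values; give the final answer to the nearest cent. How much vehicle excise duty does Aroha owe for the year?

$1632.48

January 1 – June 15, 2025: 166 days at 3.25% → $65000 × 3.25% × 166/365 = $960.7534
June 16 – September 15, 2025: 92 days at 4.1% → $65000 × 4.1% × 92/365 = $671.7260
Total = $1632.4795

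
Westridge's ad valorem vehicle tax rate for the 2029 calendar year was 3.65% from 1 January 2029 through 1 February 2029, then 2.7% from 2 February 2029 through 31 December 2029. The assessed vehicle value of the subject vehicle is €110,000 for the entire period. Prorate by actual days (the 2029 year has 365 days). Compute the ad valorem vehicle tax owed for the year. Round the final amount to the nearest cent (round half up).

€3,061.62

1 January – 1 February 2029: 32 days at 3.65% → €110,000 × 3.65% × 32/365 = €352.0000
2 February – 31 December 2029: 333 days at 2.7% → €110,000 × 2.7% × 333/365 = €2,709.6164
Total = €3,061.6164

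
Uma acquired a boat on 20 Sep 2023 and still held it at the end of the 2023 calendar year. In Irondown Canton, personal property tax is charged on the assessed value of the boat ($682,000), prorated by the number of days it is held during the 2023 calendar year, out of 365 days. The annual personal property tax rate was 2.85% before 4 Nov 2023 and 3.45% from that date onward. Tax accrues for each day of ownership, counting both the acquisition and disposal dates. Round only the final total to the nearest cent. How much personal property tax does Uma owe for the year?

20 Sep – 3 Nov 2023: 45 days at 2.85% → $682,000 × 2.85% × 45/365 = $2,396.3425
4 Nov – 31 Dec 2023: 58 days at 3.45% → $682,000 × 3.45% × 58/365 = $3,738.8548
Total = $6,135.1973

$6,135.20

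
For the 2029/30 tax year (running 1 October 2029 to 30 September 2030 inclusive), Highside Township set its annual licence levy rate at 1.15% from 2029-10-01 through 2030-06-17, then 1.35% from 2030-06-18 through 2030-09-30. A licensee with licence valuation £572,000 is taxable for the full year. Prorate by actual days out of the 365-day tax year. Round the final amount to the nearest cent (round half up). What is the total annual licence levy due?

2029-10-01 to 2030-06-17: 260 days at 1.15% → £572,000 × 1.15% × 260/365 = £4,685.6986
2030-06-18 to 2030-09-30: 105 days at 1.35% → £572,000 × 1.35% × 105/365 = £2,221.3973
Total = £6,907.0959

£6,907.10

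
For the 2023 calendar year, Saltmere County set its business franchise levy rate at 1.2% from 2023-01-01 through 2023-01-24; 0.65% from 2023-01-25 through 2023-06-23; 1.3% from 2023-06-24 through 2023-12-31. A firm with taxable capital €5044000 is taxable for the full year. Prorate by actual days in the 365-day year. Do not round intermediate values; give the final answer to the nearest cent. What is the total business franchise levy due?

2023-01-01 to 2023-01-24: 24 days at 1.2% → €5044000 × 1.2% × 24/365 = €3979.9233
2023-01-25 to 2023-06-23: 150 days at 0.65% → €5044000 × 0.65% × 150/365 = €13473.6986
2023-06-24 to 2023-12-31: 191 days at 1.3% → €5044000 × 1.3% × 191/365 = €34313.0192
Total = €51766.6411

€51766.64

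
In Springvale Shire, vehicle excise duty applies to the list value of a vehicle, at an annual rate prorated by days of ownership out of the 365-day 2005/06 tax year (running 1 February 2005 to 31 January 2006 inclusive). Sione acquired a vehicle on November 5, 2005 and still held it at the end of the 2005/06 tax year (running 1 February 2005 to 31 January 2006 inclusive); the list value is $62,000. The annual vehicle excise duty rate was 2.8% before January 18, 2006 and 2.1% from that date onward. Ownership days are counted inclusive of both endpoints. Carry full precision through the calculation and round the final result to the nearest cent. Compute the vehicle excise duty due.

$401.90

November 5, 2005 – January 17, 2006: 74 days at 2.8% → $62,000 × 2.8% × 74/365 = $351.9562
January 18 – January 31, 2006: 14 days at 2.1% → $62,000 × 2.1% × 14/365 = $49.9397
Total = $401.8959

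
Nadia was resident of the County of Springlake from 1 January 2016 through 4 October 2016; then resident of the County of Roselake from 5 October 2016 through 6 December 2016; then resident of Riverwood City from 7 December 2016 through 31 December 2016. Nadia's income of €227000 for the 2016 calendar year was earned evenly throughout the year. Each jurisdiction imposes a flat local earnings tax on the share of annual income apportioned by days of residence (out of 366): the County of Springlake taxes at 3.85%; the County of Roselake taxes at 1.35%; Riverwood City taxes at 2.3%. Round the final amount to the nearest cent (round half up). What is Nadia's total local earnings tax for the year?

The County of Springlake, 1 January – 4 October 2016: 278 days → €227000 × 3.85% × 278/366 = €6638.1995
The County of Roselake, 5 October – 6 December 2016: 63 days → €227000 × 1.35% × 63/366 = €527.4959
Riverwood City, 7 December – 31 December 2016: 25 days → €227000 × 2.3% × 25/366 = €356.6257
Total = €7522.3210

€7522.32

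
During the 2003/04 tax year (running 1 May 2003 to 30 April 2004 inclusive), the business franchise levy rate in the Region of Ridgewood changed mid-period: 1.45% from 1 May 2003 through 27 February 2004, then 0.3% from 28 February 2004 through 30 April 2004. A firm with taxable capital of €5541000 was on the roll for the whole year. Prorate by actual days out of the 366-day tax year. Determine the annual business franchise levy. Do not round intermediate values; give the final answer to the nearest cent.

€69376.05

1 May 2003 – 27 February 2004: 303 days at 1.45% → €5541000 × 1.45% × 303/366 = €66514.7090
28 February – 30 April 2004: 63 days at 0.3% → €5541000 × 0.3% × 63/366 = €2861.3361
Total = €69376.0451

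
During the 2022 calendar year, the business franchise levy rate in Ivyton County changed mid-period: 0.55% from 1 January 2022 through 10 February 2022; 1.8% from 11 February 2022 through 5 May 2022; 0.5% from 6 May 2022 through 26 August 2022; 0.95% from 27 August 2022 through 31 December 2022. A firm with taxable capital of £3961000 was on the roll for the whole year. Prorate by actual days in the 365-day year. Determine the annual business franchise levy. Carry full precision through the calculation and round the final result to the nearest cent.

1 January – 10 February 2022: 41 days at 0.55% → £3961000 × 0.55% × 41/365 = £2447.1384
11 February – 5 May 2022: 84 days at 1.8% → £3961000 × 1.8% × 84/365 = £16408.3068
6 May – 26 August 2022: 113 days at 0.5% → £3961000 × 0.5% × 113/365 = £6131.4110
27 August – 31 December 2022: 127 days at 0.95% → £3961000 × 0.95% × 127/365 = £13093.0041
Total = £38079.8603

£38079.86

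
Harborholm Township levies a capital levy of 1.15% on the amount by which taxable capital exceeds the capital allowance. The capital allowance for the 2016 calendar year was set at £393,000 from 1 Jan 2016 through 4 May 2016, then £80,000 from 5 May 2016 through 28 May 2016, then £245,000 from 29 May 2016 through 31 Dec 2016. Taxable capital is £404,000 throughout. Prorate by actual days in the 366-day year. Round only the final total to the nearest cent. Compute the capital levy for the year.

£1,371.64

1 Jan – 4 May 2016: 125 days, exemption £393,000 → (£404,000 − £393,000) × 1.15% × 125/366 = £43.2036
5 May – 28 May 2016: 24 days, exemption £80,000 → (£404,000 − £80,000) × 1.15% × 24/366 = £244.3279
29 May – 31 Dec 2016: 217 days, exemption £245,000 → (£404,000 − £245,000) × 1.15% × 217/366 = £1,084.1107
Total = £1,371.6421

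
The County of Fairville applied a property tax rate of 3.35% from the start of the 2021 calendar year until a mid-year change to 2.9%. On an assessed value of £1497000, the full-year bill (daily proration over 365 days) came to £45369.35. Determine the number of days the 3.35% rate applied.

106 days

Let d = days at the first rate; then 365 − d days at the second rate.
£1497000 × [3.35%·d + 2.9%·(365−d)] / 365 = £45369.35
Solving gives d = 106, so the new rate took effect on 17 April 2021.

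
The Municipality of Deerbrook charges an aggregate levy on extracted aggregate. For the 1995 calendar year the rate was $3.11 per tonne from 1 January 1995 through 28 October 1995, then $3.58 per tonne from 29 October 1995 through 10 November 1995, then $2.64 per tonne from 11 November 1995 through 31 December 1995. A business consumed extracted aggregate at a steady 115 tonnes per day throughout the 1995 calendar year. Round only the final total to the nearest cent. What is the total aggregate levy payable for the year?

$128488.35

1 January – 28 October 1995: 301 days × 115 tonnes/day = 34,615 tonnes at $3.11/tonne → $107652.65
29 October – 10 November 1995: 13 days × 115 tonnes/day = 1,495 tonnes at $3.58/tonne → $5352.10
11 November – 31 December 1995: 51 days × 115 tonnes/day = 5,865 tonnes at $2.64/tonne → $15483.60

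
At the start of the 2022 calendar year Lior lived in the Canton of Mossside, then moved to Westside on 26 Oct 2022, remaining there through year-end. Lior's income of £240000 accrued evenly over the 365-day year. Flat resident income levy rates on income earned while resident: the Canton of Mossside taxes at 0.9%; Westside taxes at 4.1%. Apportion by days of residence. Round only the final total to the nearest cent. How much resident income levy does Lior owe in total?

£3569.75

The Canton of Mossside, 1 Jan – 25 Oct 2022: 298 days → £240000 × 0.9% × 298/365 = £1763.5068
Westside, 26 Oct – 31 Dec 2022: 67 days → £240000 × 4.1% × 67/365 = £1806.2466
Total = £3569.7534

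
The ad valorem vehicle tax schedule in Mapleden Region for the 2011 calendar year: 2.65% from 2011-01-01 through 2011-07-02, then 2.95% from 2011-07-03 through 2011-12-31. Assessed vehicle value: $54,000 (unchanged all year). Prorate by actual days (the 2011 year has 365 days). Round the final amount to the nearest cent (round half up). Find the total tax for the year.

$1,511.78

2011-01-01 to 2011-07-02: 183 days at 2.65% → $54,000 × 2.65% × 183/365 = $717.4603
2011-07-03 to 2011-12-31: 182 days at 2.95% → $54,000 × 2.95% × 182/365 = $794.3178
Total = $1,511.7781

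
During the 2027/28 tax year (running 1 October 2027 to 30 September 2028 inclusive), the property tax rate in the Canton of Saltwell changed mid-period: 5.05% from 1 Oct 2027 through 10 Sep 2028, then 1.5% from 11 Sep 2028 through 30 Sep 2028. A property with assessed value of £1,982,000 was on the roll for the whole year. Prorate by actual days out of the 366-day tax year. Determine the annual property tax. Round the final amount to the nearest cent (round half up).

£96,246.14

1 Oct 2027 – 10 Sep 2028: 346 days at 5.05% → £1,982,000 × 5.05% × 346/366 = £94,621.5464
11 Sep – 30 Sep 2028: 20 days at 1.5% → £1,982,000 × 1.5% × 20/366 = £1,624.5902
Total = £96,246.1366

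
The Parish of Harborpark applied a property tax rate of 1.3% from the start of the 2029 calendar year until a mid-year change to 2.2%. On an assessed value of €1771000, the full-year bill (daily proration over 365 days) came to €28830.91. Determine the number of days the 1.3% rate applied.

Let d = days at the first rate; then 365 − d days at the second rate.
€1771000 × [1.3%·d + 2.2%·(365−d)] / 365 = €28830.91
Solving gives d = 232, so the new rate took effect on 21 August 2029.

232 days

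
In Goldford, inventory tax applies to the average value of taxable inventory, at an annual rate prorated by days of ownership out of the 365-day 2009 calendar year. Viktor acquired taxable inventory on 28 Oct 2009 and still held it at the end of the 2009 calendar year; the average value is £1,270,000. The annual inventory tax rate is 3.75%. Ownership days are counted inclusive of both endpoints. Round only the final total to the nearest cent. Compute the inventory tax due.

Days held (28 Oct – 31 Dec 2009): 65 out of 365
Tax = £1,270,000 × 3.75% × 65/365 = £8,481.1644

£8,481.16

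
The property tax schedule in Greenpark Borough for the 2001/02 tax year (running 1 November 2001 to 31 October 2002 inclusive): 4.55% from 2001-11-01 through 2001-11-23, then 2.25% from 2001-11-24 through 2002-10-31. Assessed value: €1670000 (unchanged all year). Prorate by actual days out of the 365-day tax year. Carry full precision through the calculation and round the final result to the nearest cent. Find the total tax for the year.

€39995.36

2001-11-01 to 2001-11-23: 23 days at 4.55% → €1670000 × 4.55% × 23/365 = €4788.0959
2001-11-24 to 2002-10-31: 342 days at 2.25% → €1670000 × 2.25% × 342/365 = €35207.2603
Total = €39995.3562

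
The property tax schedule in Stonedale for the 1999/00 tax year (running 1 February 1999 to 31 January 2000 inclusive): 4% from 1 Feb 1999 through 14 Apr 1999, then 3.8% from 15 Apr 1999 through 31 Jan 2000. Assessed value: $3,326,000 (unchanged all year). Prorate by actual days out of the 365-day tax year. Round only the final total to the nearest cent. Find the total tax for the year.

1 Feb – 14 Apr 1999: 73 days at 4% → $3,326,000 × 4% × 73/365 = $26,608.0000
15 Apr 1999 – 31 Jan 2000: 292 days at 3.8% → $3,326,000 × 3.8% × 292/365 = $101,110.4000
Total = $127,718.4000

$127,718.40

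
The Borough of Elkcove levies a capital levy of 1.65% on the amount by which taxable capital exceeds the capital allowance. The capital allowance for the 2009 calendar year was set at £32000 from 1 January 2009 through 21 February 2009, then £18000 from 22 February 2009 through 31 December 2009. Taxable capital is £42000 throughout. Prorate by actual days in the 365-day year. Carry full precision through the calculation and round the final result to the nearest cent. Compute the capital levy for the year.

£363.09

1 January – 21 February 2009: 52 days, exemption £32000 → (£42000 − £32000) × 1.65% × 52/365 = £23.5068
22 February – 31 December 2009: 313 days, exemption £18000 → (£42000 − £18000) × 1.65% × 313/365 = £339.5836
Total = £363.0904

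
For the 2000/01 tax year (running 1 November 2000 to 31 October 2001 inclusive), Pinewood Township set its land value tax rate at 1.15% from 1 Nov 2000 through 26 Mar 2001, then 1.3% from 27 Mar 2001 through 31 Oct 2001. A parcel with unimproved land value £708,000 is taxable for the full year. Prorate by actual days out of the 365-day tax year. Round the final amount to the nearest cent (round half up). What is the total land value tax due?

1 Nov 2000 – 26 Mar 2001: 146 days at 1.15% → £708,000 × 1.15% × 146/365 = £3,256.8000
27 Mar – 31 Oct 2001: 219 days at 1.3% → £708,000 × 1.3% × 219/365 = £5,522.4000
Total = £8,779.2000

£8,779.20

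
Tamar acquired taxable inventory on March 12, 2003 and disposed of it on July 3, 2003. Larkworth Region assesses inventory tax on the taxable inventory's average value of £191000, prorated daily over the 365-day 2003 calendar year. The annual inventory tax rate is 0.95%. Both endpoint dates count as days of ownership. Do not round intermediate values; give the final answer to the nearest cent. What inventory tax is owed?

£566.72

Days held (March 12 – July 3, 2003): 114 out of 365
Tax = £191000 × 0.95% × 114/365 = £566.7205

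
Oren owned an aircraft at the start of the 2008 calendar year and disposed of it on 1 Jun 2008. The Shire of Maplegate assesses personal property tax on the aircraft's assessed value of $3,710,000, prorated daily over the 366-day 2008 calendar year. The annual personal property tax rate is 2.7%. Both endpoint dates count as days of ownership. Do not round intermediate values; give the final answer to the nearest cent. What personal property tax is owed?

Days held (1 Jan – 1 Jun 2008): 153 out of 366
Tax = $3,710,000 × 2.7% × 153/366 = $41,874.3443

$41,874.34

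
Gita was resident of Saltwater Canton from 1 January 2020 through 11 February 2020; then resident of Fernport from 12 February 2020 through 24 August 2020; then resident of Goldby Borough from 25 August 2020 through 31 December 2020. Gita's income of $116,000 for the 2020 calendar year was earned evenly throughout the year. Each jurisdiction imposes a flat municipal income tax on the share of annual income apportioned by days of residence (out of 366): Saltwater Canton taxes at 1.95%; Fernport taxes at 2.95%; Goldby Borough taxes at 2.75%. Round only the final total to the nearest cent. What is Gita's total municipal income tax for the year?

$3,207.11

Saltwater Canton, 1 January – 11 February 2020: 42 days → $116,000 × 1.95% × 42/366 = $259.5738
Fernport, 12 February – 24 August 2020: 195 days → $116,000 × 2.95% × 195/366 = $1,823.1967
Goldby Borough, 25 August – 31 December 2020: 129 days → $116,000 × 2.75% × 129/366 = $1,124.3443
Total = $3,207.1148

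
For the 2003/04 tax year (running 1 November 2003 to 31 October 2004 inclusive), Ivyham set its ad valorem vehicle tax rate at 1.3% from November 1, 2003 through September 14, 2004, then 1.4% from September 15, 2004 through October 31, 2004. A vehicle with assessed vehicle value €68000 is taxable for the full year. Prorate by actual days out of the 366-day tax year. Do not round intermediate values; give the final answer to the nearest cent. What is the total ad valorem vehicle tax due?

November 1, 2003 – September 14, 2004: 319 days at 1.3% → €68000 × 1.3% × 319/366 = €770.4809
September 15 – October 31, 2004: 47 days at 1.4% → €68000 × 1.4% × 47/366 = €122.2514
Total = €892.7322

€892.73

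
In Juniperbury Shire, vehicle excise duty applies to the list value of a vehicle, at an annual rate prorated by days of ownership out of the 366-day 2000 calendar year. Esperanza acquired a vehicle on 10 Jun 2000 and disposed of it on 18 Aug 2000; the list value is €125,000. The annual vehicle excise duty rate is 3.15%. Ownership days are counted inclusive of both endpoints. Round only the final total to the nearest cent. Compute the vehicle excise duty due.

€753.07

Days held (10 Jun – 18 Aug 2000): 70 out of 366
Tax = €125,000 × 3.15% × 70/366 = €753.0738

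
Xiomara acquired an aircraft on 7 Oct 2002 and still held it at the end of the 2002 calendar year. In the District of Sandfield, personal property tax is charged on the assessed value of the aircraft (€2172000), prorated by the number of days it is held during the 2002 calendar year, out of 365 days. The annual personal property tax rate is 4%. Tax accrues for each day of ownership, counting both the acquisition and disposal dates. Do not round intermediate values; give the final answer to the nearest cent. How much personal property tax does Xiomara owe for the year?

Days held (7 Oct – 31 Dec 2002): 86 out of 365
Tax = €2172000 × 4% × 86/365 = €20470.3562

€20470.36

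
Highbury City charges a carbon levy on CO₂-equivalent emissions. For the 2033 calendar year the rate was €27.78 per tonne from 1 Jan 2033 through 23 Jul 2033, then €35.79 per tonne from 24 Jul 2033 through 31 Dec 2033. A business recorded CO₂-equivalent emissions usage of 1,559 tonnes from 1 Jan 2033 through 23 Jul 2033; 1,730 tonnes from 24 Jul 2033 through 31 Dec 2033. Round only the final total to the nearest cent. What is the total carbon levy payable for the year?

€105225.72

1 Jan – 23 Jul 2033: 1,559 tonnes at €27.78/tonne → €43309.02
24 Jul – 31 Dec 2033: 1,730 tonnes at €35.79/tonne → €61916.70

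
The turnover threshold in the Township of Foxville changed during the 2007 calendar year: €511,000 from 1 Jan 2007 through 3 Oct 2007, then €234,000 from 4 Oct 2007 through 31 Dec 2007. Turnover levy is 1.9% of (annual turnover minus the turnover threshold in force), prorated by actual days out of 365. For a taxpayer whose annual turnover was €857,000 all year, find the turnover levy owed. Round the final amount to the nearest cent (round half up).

€7,857.31

1 Jan – 3 Oct 2007: 276 days, exemption €511,000 → (€857,000 − €511,000) × 1.9% × 276/365 = €4,971.0247
4 Oct – 31 Dec 2007: 89 days, exemption €234,000 → (€857,000 − €234,000) × 1.9% × 89/365 = €2,886.2822
Total = €7,857.3068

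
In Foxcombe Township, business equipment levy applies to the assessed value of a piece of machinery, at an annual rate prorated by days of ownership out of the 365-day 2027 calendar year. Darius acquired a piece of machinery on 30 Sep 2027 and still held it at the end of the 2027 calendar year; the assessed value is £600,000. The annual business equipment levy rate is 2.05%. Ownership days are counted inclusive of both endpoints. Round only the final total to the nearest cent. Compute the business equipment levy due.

Days held (30 Sep – 31 Dec 2027): 93 out of 365
Tax = £600,000 × 2.05% × 93/365 = £3,133.9726

£3,133.97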